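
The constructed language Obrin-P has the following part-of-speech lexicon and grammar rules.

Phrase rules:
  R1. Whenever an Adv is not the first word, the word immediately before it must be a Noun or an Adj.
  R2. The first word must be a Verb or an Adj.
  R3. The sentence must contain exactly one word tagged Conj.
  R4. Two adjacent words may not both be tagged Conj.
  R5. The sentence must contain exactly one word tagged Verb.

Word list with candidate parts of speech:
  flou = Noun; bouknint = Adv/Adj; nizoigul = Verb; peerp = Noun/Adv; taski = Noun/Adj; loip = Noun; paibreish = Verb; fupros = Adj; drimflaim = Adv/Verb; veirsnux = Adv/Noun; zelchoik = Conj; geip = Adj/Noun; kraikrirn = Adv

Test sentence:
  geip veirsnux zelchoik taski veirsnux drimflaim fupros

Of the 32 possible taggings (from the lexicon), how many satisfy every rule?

Candidates per position — 1:geip {Adj,Noun}; 2:veirsnux {Adv,Noun}; 3:zelchoik {Conj}; 4:taski {Noun,Adj}; 5:veirsnux {Adv,Noun}; 6:drimflaim {Adv,Verb}; 7:fupros {Adj}.
There are 32 candidate sequences in total.
Checking each against the rules leaves 8 sequences.
Count = 8.

8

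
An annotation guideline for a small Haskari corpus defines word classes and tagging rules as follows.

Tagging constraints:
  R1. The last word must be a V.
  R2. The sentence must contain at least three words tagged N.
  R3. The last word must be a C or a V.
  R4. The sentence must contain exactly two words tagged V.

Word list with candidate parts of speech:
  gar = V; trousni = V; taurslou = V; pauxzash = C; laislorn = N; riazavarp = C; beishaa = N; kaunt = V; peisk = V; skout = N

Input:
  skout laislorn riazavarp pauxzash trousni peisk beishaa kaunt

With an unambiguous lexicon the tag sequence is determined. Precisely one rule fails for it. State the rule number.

Fixed tagging: N N C C V V N V.
Applying the rules: R1 ✓, R2 ✓, R3 ✓, R4 ✗.
Only rule 4 fails.

4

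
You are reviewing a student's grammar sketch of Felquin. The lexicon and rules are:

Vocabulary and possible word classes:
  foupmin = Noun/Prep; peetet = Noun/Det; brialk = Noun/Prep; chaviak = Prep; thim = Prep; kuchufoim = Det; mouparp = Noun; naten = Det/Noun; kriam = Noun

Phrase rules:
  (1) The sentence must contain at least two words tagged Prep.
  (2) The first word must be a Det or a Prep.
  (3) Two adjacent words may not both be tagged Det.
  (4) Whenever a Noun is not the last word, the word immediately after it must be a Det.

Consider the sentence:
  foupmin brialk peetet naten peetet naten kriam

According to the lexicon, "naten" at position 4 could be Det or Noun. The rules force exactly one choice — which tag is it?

Det

Candidates per position — 1:foupmin {Noun,Prep}; 2:brialk {Noun,Prep}; 3:peetet {Noun,Det}; 4:naten {Det,Noun}; 5:peetet {Noun,Det}; 6:naten {Det,Noun}; 7:kriam {Noun}.
Position 1: Noun is ruled out by rule 1; that leaves Prep.
Position 2: Noun is ruled out by rule 1; that leaves Prep.
Position 6: Noun is ruled out by rule 4; that leaves Det.
Position 5: Det is ruled out by rule 3; that leaves Noun.
Position 4: Noun is ruled out by rule 4; that leaves Det.
Position 3: Det is ruled out by rule 3; that leaves Noun.
So the tagging must be: Prep Prep Noun Det Noun Det Noun.
Verifying each rule — rule 1 ok; rule 2 ok; rule 3 ok; rule 4 ok.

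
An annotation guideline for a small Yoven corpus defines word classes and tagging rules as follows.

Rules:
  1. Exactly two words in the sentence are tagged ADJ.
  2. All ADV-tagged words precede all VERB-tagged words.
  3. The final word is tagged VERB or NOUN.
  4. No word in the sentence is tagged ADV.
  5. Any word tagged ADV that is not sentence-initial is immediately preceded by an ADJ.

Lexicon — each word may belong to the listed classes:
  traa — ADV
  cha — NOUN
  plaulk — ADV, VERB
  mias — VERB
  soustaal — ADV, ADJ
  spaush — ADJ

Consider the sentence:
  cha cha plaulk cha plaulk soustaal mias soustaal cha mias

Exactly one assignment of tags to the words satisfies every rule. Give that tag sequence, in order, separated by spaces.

Candidates per position — 1:cha {NOUN}; 2:cha {NOUN}; 3:plaulk {ADV,VERB}; 4:cha {NOUN}; 5:plaulk {ADV,VERB}; 6:soustaal {ADV,ADJ}; 7:mias {VERB}; 8:soustaal {ADV,ADJ}; 9:cha {NOUN}; 10:mias {VERB}.
Position 3: ADV is ruled out by rule 4; that leaves VERB.
Position 5: ADV is ruled out by rule 2; that leaves VERB.
Position 6: ADV is ruled out by rule 1; that leaves ADJ.
Position 8: ADV is ruled out by rule 1; that leaves ADJ.
The only consistent sequence is: NOUN NOUN VERB NOUN VERB ADJ VERB ADJ NOUN VERB.
Checking: rule 1 ✓; rule 2 ✓; rule 3 ✓; rule 4 ✓; rule 5 ✓.

NOUN NOUN VERB NOUN VERB ADJ VERB ADJ NOUN VERB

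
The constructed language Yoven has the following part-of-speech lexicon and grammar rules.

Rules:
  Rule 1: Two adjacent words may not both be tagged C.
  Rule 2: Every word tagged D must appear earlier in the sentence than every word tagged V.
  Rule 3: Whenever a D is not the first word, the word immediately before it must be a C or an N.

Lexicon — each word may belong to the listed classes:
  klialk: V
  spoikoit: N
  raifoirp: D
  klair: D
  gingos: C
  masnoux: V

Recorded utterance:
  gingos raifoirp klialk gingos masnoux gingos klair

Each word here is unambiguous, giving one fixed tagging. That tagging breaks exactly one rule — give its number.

Fixed tagging: C D V C V C D.
Rule check: R1 ✓, R2 ✗, R3 ✓.
Only rule 2 fails.

2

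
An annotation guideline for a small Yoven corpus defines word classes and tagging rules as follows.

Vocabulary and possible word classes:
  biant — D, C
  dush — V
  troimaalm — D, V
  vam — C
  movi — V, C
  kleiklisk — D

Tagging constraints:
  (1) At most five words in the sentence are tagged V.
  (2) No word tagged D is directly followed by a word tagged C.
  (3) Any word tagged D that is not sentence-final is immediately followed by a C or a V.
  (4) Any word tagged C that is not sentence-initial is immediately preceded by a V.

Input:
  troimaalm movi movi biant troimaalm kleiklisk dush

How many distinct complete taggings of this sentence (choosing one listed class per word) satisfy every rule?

Candidates per position — 1:troimaalm {D,V}; 2:movi {V,C}; 3:movi {V,C}; 4:biant {D,C}; 5:troimaalm {D,V}; 6:kleiklisk {D}; 7:dush {V}.
There are 32 candidate sequences in total.
Checking each against the rules leaves 8 sequences.
Count = 8.

8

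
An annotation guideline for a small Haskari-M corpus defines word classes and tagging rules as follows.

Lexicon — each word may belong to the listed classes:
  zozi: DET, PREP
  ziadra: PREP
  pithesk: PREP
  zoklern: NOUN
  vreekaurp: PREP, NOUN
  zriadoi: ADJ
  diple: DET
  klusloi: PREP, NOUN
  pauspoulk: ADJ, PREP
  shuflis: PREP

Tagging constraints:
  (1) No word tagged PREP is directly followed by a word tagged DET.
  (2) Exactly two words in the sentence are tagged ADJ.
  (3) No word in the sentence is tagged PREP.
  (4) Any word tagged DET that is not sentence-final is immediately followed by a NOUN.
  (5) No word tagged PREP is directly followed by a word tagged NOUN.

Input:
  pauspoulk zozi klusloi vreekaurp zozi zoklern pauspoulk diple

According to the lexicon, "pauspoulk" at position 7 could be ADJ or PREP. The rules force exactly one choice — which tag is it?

ADJ

Candidates per position — 1:pauspoulk {ADJ,PREP}; 2:zozi {DET,PREP}; 3:klusloi {PREP,NOUN}; 4:vreekaurp {PREP,NOUN}; 5:zozi {DET,PREP}; 6:zoklern {NOUN}; 7:pauspoulk {ADJ,PREP}; 8:diple {DET}.
At position 1, choosing PREP makes rule 2 impossible to satisfy; hence ADJ.
At position 2, choosing PREP makes rule 3 impossible to satisfy; hence DET.
At position 3, choosing PREP makes rule 3 impossible to satisfy; hence NOUN.
At position 4, choosing PREP makes rule 3 impossible to satisfy; hence NOUN.
At position 5, choosing PREP makes rule 3 impossible to satisfy; hence DET.
At position 7, choosing PREP makes rule 1 impossible to satisfy; hence ADJ.
The unique satisfying tagging is: ADJ DET NOUN NOUN DET NOUN ADJ DET.
Checking: rule 1 holds; rule 2 holds; rule 3 holds; rule 4 holds; rule 5 holds.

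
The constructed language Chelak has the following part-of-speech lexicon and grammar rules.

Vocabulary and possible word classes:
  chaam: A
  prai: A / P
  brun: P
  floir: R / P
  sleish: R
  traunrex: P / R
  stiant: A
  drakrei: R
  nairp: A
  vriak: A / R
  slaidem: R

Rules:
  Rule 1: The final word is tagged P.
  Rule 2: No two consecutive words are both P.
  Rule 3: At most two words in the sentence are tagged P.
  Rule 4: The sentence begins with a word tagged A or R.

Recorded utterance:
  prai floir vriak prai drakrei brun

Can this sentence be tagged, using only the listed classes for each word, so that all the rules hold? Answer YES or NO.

Candidates per position — 1:prai {A,P}; 2:floir {R,P}; 3:vriak {A,R}; 4:prai {A,P}; 5:drakrei {R}; 6:brun {P}.
One satisfying assignment: A R R A R P.
Rule-by-rule: rule 1 ✓; rule 2 ✓; rule 3 ✓; rule 4 ✓.

YES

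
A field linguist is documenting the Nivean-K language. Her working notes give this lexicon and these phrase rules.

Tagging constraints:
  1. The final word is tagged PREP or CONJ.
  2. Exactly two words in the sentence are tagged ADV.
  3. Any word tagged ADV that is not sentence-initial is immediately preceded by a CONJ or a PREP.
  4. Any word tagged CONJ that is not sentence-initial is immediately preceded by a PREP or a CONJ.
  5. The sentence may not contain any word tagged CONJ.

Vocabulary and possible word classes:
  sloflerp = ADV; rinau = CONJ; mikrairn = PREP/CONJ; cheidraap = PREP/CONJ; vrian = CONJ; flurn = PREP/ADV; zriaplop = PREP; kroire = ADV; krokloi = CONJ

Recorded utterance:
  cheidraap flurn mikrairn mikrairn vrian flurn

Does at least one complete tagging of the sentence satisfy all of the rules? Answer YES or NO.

Candidates per position — 1:cheidraap {PREP,CONJ}; 2:flurn {PREP,ADV}; 3:mikrairn {PREP,CONJ}; 4:mikrairn {PREP,CONJ}; 5:vrian {CONJ}; 6:flurn {PREP,ADV}.
Rule 5 cannot be satisfied by any choice of tags from the lexicon.
So there is no consistent tagging.

NO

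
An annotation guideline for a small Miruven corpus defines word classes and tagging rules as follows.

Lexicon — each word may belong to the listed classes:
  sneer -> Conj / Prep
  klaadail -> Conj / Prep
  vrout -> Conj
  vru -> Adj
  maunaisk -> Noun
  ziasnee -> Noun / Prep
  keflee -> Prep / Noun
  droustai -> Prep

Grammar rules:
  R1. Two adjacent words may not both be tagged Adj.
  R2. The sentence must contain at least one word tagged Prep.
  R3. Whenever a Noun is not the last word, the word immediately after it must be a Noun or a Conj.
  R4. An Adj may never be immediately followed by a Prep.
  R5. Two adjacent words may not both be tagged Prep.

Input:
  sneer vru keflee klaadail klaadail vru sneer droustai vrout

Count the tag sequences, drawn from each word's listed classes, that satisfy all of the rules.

4

Candidates per position — 1:sneer {Conj,Prep}; 2:vru {Adj}; 3:keflee {Prep,Noun}; 4:klaadail {Conj,Prep}; 5:klaadail {Conj,Prep}; 6:vru {Adj}; 7:sneer {Conj,Prep}; 8:droustai {Prep}; 9:vrout {Conj}.
There are 32 candidate sequences in total.
The sequences that satisfy every rule: Conj Adj Noun Conj Conj Adj Conj Prep Conj; Conj Adj Noun Conj Prep Adj Conj Prep Conj; Prep Adj Noun Conj Conj Adj Conj Prep Conj; Prep Adj Noun Conj Prep Adj Conj Prep Conj.
Count = 4.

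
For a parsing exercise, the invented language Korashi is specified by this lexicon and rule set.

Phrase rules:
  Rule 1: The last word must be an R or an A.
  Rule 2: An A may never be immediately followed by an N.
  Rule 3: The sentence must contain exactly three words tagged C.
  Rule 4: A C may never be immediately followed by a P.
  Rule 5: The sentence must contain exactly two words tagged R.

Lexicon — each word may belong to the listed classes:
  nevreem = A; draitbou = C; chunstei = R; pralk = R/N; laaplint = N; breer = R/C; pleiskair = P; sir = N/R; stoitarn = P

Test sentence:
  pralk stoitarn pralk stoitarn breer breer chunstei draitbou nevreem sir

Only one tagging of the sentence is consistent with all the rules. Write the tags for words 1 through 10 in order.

N P N P C C R C A R

Candidates per position — 1:pralk {R,N}; 2:stoitarn {P}; 3:pralk {R,N}; 4:stoitarn {P}; 5:breer {R,C}; 6:breer {R,C}; 7:chunstei {R}; 8:draitbou {C}; 9:nevreem {A}; 10:sir {N,R}.
At position 5, choosing R makes rule 3 impossible to satisfy; hence C.
At position 6, choosing R makes rule 3 impossible to satisfy; hence C.
At position 10, choosing N makes rule 1 impossible to satisfy; hence R.
At position 1, choosing R makes rule 5 impossible to satisfy; hence N.
At position 3, choosing R makes rule 5 impossible to satisfy; hence N.
That leaves exactly one tagging: N P N P C C R C A R.
Checking: rule 1 ok; rule 2 ok; rule 3 ok; rule 4 ok; rule 5 ok.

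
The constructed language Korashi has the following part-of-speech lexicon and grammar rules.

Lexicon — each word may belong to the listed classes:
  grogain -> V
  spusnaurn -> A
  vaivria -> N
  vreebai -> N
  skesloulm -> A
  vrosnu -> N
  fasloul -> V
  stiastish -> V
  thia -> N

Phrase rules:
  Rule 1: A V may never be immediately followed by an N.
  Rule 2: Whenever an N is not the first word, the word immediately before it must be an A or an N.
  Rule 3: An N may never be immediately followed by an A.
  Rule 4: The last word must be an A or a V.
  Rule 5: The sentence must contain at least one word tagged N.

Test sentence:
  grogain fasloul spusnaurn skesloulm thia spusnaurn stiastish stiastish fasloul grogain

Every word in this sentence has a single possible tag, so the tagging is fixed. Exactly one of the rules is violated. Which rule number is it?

Fixed tagging: V V A A N A V V V V.
Checking each rule: R1 ok, R2 ok, R3 fails, R4 ok, R5 ok.
Only rule 3 fails.

3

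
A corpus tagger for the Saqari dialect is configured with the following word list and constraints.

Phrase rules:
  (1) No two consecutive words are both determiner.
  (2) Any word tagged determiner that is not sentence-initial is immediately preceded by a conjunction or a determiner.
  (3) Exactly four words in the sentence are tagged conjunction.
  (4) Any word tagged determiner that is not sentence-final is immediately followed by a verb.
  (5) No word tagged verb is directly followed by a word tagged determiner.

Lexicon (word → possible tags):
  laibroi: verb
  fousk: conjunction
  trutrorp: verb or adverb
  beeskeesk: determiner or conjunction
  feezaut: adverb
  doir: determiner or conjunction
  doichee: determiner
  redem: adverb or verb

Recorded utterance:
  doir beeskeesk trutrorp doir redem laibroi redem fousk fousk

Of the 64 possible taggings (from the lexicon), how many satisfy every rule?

Candidates per position — 1:doir {determiner,conjunction}; 2:beeskeesk {determiner,conjunction}; 3:trutrorp {verb,adverb}; 4:doir {determiner,conjunction}; 5:redem {adverb,verb}; 6:laibroi {verb}; 7:redem {adverb,verb}; 8:fousk {conjunction}; 9:fousk {conjunction}.
There are 64 candidate sequences in total.
The sequences that satisfy every rule: conjunction determiner verb conjunction adverb verb adverb conjunction conjunction; conjunction determiner verb conjunction adverb verb verb conjunction conjunction; conjunction determiner verb conjunction verb verb adverb conjunction conjunction; conjunction determiner verb conjunction verb verb verb conjunction conjunction.
Count = 4.

4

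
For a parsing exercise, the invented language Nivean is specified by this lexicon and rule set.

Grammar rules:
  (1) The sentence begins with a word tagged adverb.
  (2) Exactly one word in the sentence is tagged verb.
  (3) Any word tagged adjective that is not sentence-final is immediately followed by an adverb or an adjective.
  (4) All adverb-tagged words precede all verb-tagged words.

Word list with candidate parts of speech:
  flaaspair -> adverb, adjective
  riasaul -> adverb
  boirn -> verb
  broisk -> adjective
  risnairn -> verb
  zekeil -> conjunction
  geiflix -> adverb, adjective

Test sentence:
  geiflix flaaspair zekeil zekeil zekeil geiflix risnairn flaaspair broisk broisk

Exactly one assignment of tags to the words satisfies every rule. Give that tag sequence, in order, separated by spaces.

adverb adverb conjunction conjunction conjunction adverb verb adjective adjective adjective

Candidates per position — 1:geiflix {adverb,adjective}; 2:flaaspair {adverb,adjective}; 3:zekeil {conjunction}; 4:zekeil {conjunction}; 5:zekeil {conjunction}; 6:geiflix {adverb,adjective}; 7:risnairn {verb}; 8:flaaspair {adverb,adjective}; 9:broisk {adjective}; 10:broisk {adjective}.
Word 1 cannot be adjective — rule 1 would then fail for every completion. It is adverb.
Word 2 cannot be adjective — rule 3 would then fail for every completion. It is adverb.
Word 6 cannot be adjective — rule 3 would then fail for every completion. It is adverb.
Word 8 cannot be adverb — rule 4 would then fail for every completion. It is adjective.
That leaves exactly one tagging: adverb adverb conjunction conjunction conjunction adverb verb adjective adjective adjective.
Checking: rule 1 ok; rule 2 ok; rule 3 ok; rule 4 ok.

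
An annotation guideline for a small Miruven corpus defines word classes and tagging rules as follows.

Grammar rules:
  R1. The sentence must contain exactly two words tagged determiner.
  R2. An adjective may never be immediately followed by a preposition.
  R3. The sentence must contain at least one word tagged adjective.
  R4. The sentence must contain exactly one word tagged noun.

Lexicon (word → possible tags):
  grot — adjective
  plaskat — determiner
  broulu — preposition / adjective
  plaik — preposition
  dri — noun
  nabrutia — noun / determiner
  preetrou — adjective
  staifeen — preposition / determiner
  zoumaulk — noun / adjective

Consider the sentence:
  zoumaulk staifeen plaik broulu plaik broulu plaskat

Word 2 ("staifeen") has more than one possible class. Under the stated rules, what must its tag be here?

determiner

Candidates per position — 1:zoumaulk {noun,adjective}; 2:staifeen {preposition,determiner}; 3:plaik {preposition}; 4:broulu {preposition,adjective}; 5:plaik {preposition}; 6:broulu {preposition,adjective}; 7:plaskat {determiner}.
Position 1: adjective is ruled out by rule 4; that leaves noun.
Position 2: preposition is ruled out by rule 1; that leaves determiner.
Position 4: adjective is ruled out by rule 2; that leaves preposition.
Position 6: preposition is ruled out by rule 3; that leaves adjective.
That leaves exactly one tagging: noun determiner preposition preposition preposition adjective determiner.
Verifying each rule — rule 1 holds; rule 2 holds; rule 3 holds; rule 4 holds.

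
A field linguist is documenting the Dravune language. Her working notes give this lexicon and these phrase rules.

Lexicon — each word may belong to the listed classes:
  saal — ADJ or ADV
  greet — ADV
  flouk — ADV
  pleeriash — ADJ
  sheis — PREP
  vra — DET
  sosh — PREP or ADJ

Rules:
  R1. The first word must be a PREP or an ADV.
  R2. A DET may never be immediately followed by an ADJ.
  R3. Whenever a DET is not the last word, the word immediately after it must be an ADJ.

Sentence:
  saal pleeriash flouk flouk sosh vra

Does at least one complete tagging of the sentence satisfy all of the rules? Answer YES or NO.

YES

Candidates per position — 1:saal {ADJ,ADV}; 2:pleeriash {ADJ}; 3:flouk {ADV}; 4:flouk {ADV}; 5:sosh {PREP,ADJ}; 6:vra {DET}.
One satisfying assignment: ADV ADJ ADV ADV ADJ DET.
Checking: rule 1 holds; rule 2 holds; rule 3 holds.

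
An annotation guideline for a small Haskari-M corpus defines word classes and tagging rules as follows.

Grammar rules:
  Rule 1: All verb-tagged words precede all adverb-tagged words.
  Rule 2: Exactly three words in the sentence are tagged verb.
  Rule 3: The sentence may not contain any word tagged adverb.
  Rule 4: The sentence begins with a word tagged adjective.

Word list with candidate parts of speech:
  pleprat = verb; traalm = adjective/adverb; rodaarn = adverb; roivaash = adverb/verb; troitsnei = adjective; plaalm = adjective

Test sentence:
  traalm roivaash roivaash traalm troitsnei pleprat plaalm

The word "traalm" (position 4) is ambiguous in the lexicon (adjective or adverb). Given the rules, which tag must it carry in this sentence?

adjective

Candidates per position — 1:traalm {adjective,adverb}; 2:roivaash {adverb,verb}; 3:roivaash {adverb,verb}; 4:traalm {adjective,adverb}; 5:troitsnei {adjective}; 6:pleprat {verb}; 7:plaalm {adjective}.
At position 1, choosing adverb makes rule 1 impossible to satisfy; hence adjective.
At position 2, choosing adverb makes rule 1 impossible to satisfy; hence verb.
At position 3, choosing adverb makes rule 1 impossible to satisfy; hence verb.
At position 4, choosing adverb makes rule 1 impossible to satisfy; hence adjective.
The unique satisfying tagging is: adjective verb verb adjective adjective verb adjective.
Rule-by-rule: rule 1 ✓; rule 2 ✓; rule 3 ✓; rule 4 ✓.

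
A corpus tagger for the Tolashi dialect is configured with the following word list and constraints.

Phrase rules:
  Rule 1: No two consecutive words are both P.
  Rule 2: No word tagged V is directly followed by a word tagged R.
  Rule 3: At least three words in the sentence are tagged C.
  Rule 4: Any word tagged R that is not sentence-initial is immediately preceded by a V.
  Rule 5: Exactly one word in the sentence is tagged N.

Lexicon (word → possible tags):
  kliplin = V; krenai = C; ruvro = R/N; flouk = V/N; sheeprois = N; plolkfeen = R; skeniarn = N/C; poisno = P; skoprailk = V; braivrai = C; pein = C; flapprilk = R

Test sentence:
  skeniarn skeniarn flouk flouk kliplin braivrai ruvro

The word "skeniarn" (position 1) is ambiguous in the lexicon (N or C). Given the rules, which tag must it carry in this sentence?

C

Candidates per position — 1:skeniarn {N,C}; 2:skeniarn {N,C}; 3:flouk {V,N}; 4:flouk {V,N}; 5:kliplin {V}; 6:braivrai {C}; 7:ruvro {R,N}.
If word 1 were N, no tagging could satisfy rule 3; so word 1 is C.
If word 2 were N, no tagging could satisfy rule 3; so word 2 is C.
If word 7 were R, no tagging could satisfy rule 4; so word 7 is N.
If word 3 were N, no tagging could satisfy rule 5; so word 3 is V.
If word 4 were N, no tagging could satisfy rule 5; so word 4 is V.
That leaves exactly one tagging: C C V V V C N.
Checking: rule 1 ✓; rule 2 ✓; rule 3 ✓; rule 4 ✓; rule 5 ✓.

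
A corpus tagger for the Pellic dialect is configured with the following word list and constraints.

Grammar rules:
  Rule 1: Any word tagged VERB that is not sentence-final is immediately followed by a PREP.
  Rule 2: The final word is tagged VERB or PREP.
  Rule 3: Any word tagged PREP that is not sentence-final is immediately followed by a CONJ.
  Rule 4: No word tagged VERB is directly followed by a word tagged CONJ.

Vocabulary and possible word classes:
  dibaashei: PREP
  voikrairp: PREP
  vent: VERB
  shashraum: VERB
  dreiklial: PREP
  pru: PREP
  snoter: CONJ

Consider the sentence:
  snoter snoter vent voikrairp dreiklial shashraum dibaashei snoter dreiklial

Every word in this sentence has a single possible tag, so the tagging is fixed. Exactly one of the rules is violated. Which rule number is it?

3

Fixed tagging: CONJ CONJ VERB PREP PREP VERB PREP CONJ PREP.
Checking each rule: R1 ok, R2 ok, R3 fails, R4 ok.
Only rule 3 fails.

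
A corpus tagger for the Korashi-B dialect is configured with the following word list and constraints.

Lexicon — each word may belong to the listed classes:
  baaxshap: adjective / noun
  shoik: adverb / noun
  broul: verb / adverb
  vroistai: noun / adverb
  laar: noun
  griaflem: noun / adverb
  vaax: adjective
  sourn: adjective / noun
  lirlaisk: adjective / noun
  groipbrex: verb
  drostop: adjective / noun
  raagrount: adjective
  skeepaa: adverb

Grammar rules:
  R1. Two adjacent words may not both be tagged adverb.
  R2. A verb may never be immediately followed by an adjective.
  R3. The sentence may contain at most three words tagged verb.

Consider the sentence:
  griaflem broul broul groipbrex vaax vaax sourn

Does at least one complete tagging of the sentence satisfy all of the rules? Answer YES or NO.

NO

Candidates per position — 1:griaflem {noun,adverb}; 2:broul {verb,adverb}; 3:broul {verb,adverb}; 4:groipbrex {verb}; 5:vaax {adjective}; 6:vaax {adjective}; 7:sourn {adjective,noun}.
Rule 2 cannot be satisfied by any choice of tags from the lexicon.
So there is no consistent tagging.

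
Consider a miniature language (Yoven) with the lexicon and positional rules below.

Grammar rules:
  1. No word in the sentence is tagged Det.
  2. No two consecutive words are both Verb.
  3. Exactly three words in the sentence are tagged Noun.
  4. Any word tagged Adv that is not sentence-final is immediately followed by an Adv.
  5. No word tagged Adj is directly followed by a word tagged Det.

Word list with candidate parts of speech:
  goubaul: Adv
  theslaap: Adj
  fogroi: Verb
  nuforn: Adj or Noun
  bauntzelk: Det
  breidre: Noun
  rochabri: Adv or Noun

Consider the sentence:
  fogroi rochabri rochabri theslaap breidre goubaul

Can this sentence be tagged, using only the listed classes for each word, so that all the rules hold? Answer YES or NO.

YES

Candidates per position — 1:fogroi {Verb}; 2:rochabri {Adv,Noun}; 3:rochabri {Adv,Noun}; 4:theslaap {Adj}; 5:breidre {Noun}; 6:goubaul {Adv}.
One satisfying assignment: Verb Noun Noun Adj Noun Adv.
Rule-by-rule: rule 1 satisfied; rule 2 satisfied; rule 3 satisfied; rule 4 satisfied; rule 5 satisfied.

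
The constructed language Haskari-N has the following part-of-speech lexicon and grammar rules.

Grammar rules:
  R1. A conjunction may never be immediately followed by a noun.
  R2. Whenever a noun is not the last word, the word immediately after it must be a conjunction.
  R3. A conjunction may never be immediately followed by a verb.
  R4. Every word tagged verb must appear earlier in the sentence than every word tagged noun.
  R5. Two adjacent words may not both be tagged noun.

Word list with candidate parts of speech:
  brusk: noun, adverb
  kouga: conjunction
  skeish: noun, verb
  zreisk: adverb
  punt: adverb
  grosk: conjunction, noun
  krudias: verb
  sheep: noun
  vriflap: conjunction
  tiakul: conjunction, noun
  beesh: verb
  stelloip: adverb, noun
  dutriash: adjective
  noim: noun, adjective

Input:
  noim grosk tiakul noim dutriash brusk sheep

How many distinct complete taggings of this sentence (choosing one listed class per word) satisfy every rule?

3

Candidates per position — 1:noim {noun,adjective}; 2:grosk {conjunction,noun}; 3:tiakul {conjunction,noun}; 4:noim {noun,adjective}; 5:dutriash {adjective}; 6:brusk {noun,adverb}; 7:sheep {noun}.
There are 32 candidate sequences in total.
The sequences that satisfy every rule: noun conjunction conjunction adjective adjective adverb noun; adjective conjunction conjunction adjective adjective adverb noun; adjective noun conjunction adjective adjective adverb noun.
Count = 3.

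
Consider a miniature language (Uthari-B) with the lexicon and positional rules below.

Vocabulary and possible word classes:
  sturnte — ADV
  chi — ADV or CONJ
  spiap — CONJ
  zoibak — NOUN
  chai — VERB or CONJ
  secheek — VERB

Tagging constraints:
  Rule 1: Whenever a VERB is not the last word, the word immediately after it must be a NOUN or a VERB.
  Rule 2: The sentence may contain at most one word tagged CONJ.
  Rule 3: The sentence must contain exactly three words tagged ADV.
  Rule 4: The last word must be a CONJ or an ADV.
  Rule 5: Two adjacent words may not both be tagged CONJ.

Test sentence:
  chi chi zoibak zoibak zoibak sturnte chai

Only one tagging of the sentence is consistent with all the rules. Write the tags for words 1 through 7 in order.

Candidates per position — 1:chi {ADV,CONJ}; 2:chi {ADV,CONJ}; 3:zoibak {NOUN}; 4:zoibak {NOUN}; 5:zoibak {NOUN}; 6:sturnte {ADV}; 7:chai {VERB,CONJ}.
Position 1: tagging it CONJ would leave rule 3 unsatisfiable, so it must be ADV.
Position 2: tagging it CONJ would leave rule 3 unsatisfiable, so it must be ADV.
Position 7: tagging it VERB would leave rule 4 unsatisfiable, so it must be CONJ.
That leaves exactly one tagging: ADV ADV NOUN NOUN NOUN ADV CONJ.
Verifying each rule — rule 1 holds; rule 2 holds; rule 3 holds; rule 4 holds; rule 5 holds.

ADV ADV NOUN NOUN NOUN ADV CONJ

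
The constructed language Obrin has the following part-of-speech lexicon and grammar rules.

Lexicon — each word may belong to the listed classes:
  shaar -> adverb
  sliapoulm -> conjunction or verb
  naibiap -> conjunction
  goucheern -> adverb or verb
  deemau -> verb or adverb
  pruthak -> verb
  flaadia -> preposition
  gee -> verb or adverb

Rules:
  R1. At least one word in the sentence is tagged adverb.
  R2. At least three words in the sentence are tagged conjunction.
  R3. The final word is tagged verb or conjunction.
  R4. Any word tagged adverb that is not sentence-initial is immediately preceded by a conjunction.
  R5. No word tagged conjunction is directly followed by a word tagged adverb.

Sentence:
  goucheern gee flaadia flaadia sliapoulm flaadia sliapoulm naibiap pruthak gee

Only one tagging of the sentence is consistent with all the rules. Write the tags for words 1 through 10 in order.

Candidates per position — 1:goucheern {adverb,verb}; 2:gee {verb,adverb}; 3:flaadia {preposition}; 4:flaadia {preposition}; 5:sliapoulm {conjunction,verb}; 6:flaadia {preposition}; 7:sliapoulm {conjunction,verb}; 8:naibiap {conjunction}; 9:pruthak {verb}; 10:gee {verb,adverb}.
Position 2: adverb is ruled out by rule 4; that leaves verb.
Position 5: verb is ruled out by rule 2; that leaves conjunction.
Position 7: verb is ruled out by rule 2; that leaves conjunction.
Position 10: adverb is ruled out by rule 3; that leaves verb.
Position 1: verb is ruled out by rule 1; that leaves adverb.
The unique satisfying tagging is: adverb verb preposition preposition conjunction preposition conjunction conjunction verb verb.
Rule-by-rule: rule 1 ok; rule 2 ok; rule 3 ok; rule 4 ok; rule 5 ok.

adverb verb preposition preposition conjunction preposition conjunction conjunction verb verb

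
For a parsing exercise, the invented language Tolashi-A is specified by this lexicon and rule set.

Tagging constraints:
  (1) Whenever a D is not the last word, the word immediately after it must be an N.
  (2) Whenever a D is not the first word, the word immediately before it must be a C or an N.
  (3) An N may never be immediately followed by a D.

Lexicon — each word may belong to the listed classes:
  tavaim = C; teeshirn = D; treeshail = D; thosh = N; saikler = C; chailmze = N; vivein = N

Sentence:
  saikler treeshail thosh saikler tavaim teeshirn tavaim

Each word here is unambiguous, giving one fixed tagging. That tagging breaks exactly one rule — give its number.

Fixed tagging: C D N C C D C.
Applying the rules: R1 fail, R2 pass, R3 pass.
Only rule 1 fails.

1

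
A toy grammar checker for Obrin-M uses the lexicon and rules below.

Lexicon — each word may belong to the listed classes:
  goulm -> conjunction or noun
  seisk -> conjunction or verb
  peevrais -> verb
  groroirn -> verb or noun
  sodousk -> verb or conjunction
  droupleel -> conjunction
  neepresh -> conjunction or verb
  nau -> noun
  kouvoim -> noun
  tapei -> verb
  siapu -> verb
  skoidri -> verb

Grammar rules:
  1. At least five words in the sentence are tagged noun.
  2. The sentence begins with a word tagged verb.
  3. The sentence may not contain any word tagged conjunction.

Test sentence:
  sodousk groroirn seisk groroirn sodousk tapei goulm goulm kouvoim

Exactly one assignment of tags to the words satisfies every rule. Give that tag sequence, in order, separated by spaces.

verb noun verb noun verb verb noun noun noun

Candidates per position — 1:sodousk {verb,conjunction}; 2:groroirn {verb,noun}; 3:seisk {conjunction,verb}; 4:groroirn {verb,noun}; 5:sodousk {verb,conjunction}; 6:tapei {verb}; 7:goulm {conjunction,noun}; 8:goulm {conjunction,noun}; 9:kouvoim {noun}.
Position 1: tagging it conjunction would leave rule 2 unsatisfiable, so it must be verb.
Position 2: tagging it verb would leave rule 1 unsatisfiable, so it must be noun.
Position 3: tagging it conjunction would leave rule 3 unsatisfiable, so it must be verb.
Position 4: tagging it verb would leave rule 1 unsatisfiable, so it must be noun.
Position 5: tagging it conjunction would leave rule 3 unsatisfiable, so it must be verb.
Position 7: tagging it conjunction would leave rule 1 unsatisfiable, so it must be noun.
Position 8: tagging it conjunction would leave rule 1 unsatisfiable, so it must be noun.
The unique satisfying tagging is: verb noun verb noun verb verb noun noun noun.
Verifying each rule — rule 1 ok; rule 2 ok; rule 3 ok.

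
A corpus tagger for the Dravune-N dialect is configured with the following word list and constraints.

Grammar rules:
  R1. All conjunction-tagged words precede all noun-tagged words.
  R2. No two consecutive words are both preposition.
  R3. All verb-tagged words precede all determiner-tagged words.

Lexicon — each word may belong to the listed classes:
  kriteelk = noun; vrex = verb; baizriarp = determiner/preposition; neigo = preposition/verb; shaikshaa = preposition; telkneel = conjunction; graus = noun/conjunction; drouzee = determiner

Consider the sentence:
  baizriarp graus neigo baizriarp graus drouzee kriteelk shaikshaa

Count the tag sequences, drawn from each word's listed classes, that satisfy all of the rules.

12

Candidates per position — 1:baizriarp {determiner,preposition}; 2:graus {noun,conjunction}; 3:neigo {preposition,verb}; 4:baizriarp {determiner,preposition}; 5:graus {noun,conjunction}; 6:drouzee {determiner}; 7:kriteelk {noun}; 8:shaikshaa {preposition}.
There are 32 candidate sequences in total.
Checking each against the rules leaves 12 sequences.
Count = 12.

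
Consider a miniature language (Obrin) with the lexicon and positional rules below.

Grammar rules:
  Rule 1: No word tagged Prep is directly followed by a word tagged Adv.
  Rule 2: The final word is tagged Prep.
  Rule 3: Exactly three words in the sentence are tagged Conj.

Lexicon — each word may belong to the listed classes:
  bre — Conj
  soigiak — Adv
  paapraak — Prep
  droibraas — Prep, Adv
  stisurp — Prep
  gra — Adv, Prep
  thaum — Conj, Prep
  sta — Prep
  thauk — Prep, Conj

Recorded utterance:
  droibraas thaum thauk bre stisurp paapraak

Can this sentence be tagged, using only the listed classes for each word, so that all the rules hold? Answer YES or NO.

Candidates per position — 1:droibraas {Prep,Adv}; 2:thaum {Conj,Prep}; 3:thauk {Prep,Conj}; 4:bre {Conj}; 5:stisurp {Prep}; 6:paapraak {Prep}.
One satisfying assignment: Adv Conj Conj Conj Prep Prep.
Rule-by-rule: rule 1 ok; rule 2 ok; rule 3 ok.

YES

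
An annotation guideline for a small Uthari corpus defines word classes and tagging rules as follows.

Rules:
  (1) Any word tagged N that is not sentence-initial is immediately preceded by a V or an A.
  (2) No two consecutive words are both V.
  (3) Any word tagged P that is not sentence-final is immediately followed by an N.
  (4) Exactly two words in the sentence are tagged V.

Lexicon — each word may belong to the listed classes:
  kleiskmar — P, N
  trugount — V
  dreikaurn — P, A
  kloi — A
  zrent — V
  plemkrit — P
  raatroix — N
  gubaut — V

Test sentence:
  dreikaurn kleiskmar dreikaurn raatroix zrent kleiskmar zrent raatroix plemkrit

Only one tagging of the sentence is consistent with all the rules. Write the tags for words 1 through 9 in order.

A N A N V N V N P

Candidates per position — 1:dreikaurn {P,A}; 2:kleiskmar {P,N}; 3:dreikaurn {P,A}; 4:raatroix {N}; 5:zrent {V}; 6:kleiskmar {P,N}; 7:zrent {V}; 8:raatroix {N}; 9:plemkrit {P}.
If word 2 were P, no tagging could satisfy rule 3; so word 2 is N.
If word 3 were P, no tagging could satisfy rule 1; so word 3 is A.
If word 6 were P, no tagging could satisfy rule 3; so word 6 is N.
If word 1 were P, no tagging could satisfy rule 1; so word 1 is A.
The unique satisfying tagging is: A N A N V N V N P.
Rule-by-rule: rule 1 holds; rule 2 holds; rule 3 holds; rule 4 holds.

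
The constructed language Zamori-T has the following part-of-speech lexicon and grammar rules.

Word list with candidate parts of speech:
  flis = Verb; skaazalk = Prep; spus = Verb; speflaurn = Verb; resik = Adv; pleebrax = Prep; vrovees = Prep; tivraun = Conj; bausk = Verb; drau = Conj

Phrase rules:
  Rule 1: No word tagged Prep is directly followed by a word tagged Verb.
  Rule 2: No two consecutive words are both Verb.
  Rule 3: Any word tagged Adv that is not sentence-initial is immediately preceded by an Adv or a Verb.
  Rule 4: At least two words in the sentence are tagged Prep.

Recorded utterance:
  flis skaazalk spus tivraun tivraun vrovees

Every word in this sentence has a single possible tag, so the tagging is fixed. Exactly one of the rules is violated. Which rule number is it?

Fixed tagging: Verb Prep Verb Conj Conj Prep.
Applying the rules: R1 violated, R2 holds, R3 holds, R4 holds.
Only rule 1 fails.

1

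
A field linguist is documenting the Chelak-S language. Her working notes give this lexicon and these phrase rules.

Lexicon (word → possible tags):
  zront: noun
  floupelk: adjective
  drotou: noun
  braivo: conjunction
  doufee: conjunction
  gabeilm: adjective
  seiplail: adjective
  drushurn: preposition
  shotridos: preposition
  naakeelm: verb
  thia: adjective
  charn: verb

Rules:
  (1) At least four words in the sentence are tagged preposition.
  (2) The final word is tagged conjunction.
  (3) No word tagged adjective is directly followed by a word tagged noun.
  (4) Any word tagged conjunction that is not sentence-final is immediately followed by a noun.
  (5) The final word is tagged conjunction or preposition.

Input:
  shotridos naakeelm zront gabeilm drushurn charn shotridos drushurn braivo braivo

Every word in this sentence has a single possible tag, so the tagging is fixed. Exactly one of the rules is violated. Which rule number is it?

Fixed tagging: preposition verb noun adjective preposition verb preposition preposition conjunction conjunction.
Applying the rules: R1 holds, R2 holds, R3 holds, R4 violated, R5 holds.
Only rule 4 fails.

4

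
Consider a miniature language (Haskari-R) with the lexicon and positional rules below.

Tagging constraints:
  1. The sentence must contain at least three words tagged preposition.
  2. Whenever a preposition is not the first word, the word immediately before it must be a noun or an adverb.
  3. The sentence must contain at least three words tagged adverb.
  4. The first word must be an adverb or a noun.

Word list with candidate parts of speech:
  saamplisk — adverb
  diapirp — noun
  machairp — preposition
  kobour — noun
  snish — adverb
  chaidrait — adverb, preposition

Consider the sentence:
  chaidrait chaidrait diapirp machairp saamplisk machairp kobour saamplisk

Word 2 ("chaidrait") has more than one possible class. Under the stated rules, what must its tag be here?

Candidates per position — 1:chaidrait {adverb,preposition}; 2:chaidrait {adverb,preposition}; 3:diapirp {noun}; 4:machairp {preposition}; 5:saamplisk {adverb}; 6:machairp {preposition}; 7:kobour {noun}; 8:saamplisk {adverb}.
If word 1 were preposition, no tagging could satisfy rule 4; so word 1 is adverb.
If word 2 were adverb, no tagging could satisfy rule 1; so word 2 is preposition.
That leaves exactly one tagging: adverb preposition noun preposition adverb preposition noun adverb.
Verifying each rule — rule 1 satisfied; rule 2 satisfied; rule 3 satisfied; rule 4 satisfied.

preposition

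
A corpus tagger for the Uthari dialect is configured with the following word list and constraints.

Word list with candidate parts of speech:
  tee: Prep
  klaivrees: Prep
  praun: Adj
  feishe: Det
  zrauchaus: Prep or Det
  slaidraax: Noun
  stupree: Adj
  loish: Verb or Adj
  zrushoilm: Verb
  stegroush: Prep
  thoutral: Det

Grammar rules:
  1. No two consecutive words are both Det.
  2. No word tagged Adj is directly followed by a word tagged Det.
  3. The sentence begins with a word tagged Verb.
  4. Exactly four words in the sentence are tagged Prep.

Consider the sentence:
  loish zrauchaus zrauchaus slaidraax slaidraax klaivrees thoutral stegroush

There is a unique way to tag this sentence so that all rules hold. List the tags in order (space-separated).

Verb Prep Prep Noun Noun Prep Det Prep

Candidates per position — 1:loish {Verb,Adj}; 2:zrauchaus {Prep,Det}; 3:zrauchaus {Prep,Det}; 4:slaidraax {Noun}; 5:slaidraax {Noun}; 6:klaivrees {Prep}; 7:thoutral {Det}; 8:stegroush {Prep}.
At position 1, choosing Adj makes rule 3 impossible to satisfy; hence Verb.
At position 2, choosing Det makes rule 4 impossible to satisfy; hence Prep.
At position 3, choosing Det makes rule 4 impossible to satisfy; hence Prep.
The only consistent sequence is: Verb Prep Prep Noun Noun Prep Det Prep.
Check: rule 1 satisfied; rule 2 satisfied; rule 3 satisfied; rule 4 satisfied.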